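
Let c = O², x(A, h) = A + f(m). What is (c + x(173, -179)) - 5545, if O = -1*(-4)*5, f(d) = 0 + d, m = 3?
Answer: -4969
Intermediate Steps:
f(d) = d
x(A, h) = 3 + A (x(A, h) = A + 3 = 3 + A)
O = 20 (O = 4*5 = 20)
c = 400 (c = 20² = 400)
(c + x(173, -179)) - 5545 = (400 + (3 + 173)) - 5545 = (400 + 176) - 5545 = 576 - 5545 = -4969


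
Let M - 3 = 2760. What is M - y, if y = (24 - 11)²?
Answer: 2594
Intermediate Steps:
M = 2763 (M = 3 + 2760 = 2763)
y = 169 (y = 13² = 169)
M - y = 2763 - 1*169 = 2763 - 169 = 2594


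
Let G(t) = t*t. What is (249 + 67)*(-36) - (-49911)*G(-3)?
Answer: 437823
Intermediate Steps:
G(t) = t²
(249 + 67)*(-36) - (-49911)*G(-3) = (249 + 67)*(-36) - (-49911)*(-3)² = 316*(-36) - (-49911)*9 = -11376 - 1*(-449199) = -11376 + 449199 = 437823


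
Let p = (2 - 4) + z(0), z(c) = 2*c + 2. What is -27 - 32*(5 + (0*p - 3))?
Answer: -91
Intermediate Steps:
z(c) = 2 + 2*c
p = 0 (p = (2 - 4) + (2 + 2*0) = -2 + (2 + 0) = -2 + 2 = 0)
-27 - 32*(5 + (0*p - 3)) = -27 - 32*(5 + (0*0 - 3)) = -27 - 32*(5 + (0 - 3)) = -27 - 32*(5 - 3) = -27 - 32*2 = -27 - 64 = -91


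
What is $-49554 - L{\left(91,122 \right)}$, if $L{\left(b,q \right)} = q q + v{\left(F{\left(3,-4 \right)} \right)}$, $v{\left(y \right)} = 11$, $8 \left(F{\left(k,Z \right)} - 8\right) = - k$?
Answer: $-64449$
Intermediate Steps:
$F{\left(k,Z \right)} = 8 - \frac{k}{8}$ ($F{\left(k,Z \right)} = 8 + \frac{\left(-1\right) k}{8} = 8 - \frac{k}{8}$)
$L{\left(b,q \right)} = 11 + q^{2}$ ($L{\left(b,q \right)} = q q + 11 = q^{2} + 11 = 11 + q^{2}$)
$-49554 - L{\left(91,122 \right)} = -49554 - \left(11 + 122^{2}\right) = -49554 - \left(11 + 14884\right) = -49554 - 14895 = -64449$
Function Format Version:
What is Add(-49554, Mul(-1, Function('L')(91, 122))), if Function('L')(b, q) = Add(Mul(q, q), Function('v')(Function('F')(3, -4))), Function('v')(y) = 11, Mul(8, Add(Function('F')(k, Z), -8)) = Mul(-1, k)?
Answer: -64449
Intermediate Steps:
Function('F')(k, Z) = Add(8, Mul(Rational(-1, 8), k)) (Function('F')(k, Z) = Add(8, Mul(Rational(1, 8), Mul(-1, k))) = Add(8, Mul(Rational(-1, 8), k)))
Function('L')(b, q) = Add(11, Pow(q, 2)) (Function('L')(b, q) = Add(Mul(q, q), 11) = Add(Pow(q, 2), 11) = Add(11, Pow(q, 2)))
Add(-49554, Mul(-1, Function('L')(91, 122))) = Add(-49554, Mul(-1, Add(11, Pow(122, 2)))) = Add(-49554, Mul(-1, Add(11, 14884))) = Add(-49554, Mul(-1, 14895)) = Add(-49554, -14895) = -64449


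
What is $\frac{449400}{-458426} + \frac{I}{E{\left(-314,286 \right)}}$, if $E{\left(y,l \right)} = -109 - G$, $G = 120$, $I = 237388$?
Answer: $- \frac{54463871944}{52489777} \approx -1037.6$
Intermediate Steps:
$E{\left(y,l \right)} = -229$ ($E{\left(y,l \right)} = -109 - 120 = -229$)
$\frac{449400}{-458426} + \frac{I}{E{\left(-314,286 \right)}} = \frac{449400}{-458426} + \frac{237388}{-229} = 449400 \left(- \frac{1}{458426}\right) + 237388 \left(- \frac{1}{229}\right) = - \frac{224700}{229213} - \frac{237388}{229} = - \frac{54463871944}{52489777}$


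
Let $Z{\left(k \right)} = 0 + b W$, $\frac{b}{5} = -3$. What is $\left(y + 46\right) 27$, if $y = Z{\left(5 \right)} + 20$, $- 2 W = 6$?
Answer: $2997$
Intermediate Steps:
$W = -3$ ($W = \left(- \frac{1}{2}\right) 6 = -3$)
$b = -15$ ($b = 5 \left(-3\right) = -15$)
$Z{\left(k \right)} = 45$ ($Z{\left(k \right)} = 0 - -45 = 0 + 45 = 45$)
$y = 65$ ($y = 45 + 20 = 65$)
$\left(y + 46\right) 27 = \left(65 + 46\right) 27 = 111 \cdot 27 = 2997$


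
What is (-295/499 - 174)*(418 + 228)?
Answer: -56280166/499 ≈ -1.1279e+5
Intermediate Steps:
(-295/499 - 174)*(418 + 228) = (-295*1/499 - 174)*646 = (-295/499 - 174)*646 = -87121/499*646 = -56280166/499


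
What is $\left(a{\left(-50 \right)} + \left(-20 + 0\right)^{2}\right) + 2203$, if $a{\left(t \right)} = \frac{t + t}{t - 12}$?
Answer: $\frac{80743}{31} \approx 2604.6$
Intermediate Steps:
$a{\left(t \right)} = \frac{2 t}{-12 + t}$
$\left(a{\left(-50 \right)} + \left(-20 + 0\right)^{2}\right) + 2203 = \left(2 \left(-50\right) \frac{1}{-12 - 50} + \left(-20 + 0\right)^{2}\right) + 2203 = \left(2 \left(-50\right) \frac{1}{-62} + \left(-20\right)^{2}\right) + 2203 = \left(2 \left(-50\right) \left(- \frac{1}{62}\right) + 400\right) + 2203 = \left(\frac{50}{31} + 400\right) + 2203 = \frac{12450}{31} + 2203 = \frac{80743}{31}$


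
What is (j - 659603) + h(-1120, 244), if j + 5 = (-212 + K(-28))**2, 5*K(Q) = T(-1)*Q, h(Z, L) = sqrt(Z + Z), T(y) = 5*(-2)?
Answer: -635272 + 8*I*sqrt(35) ≈ -6.3527e+5 + 47.329*I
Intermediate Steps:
T(y) = -10
h(Z, L) = sqrt(2)*sqrt(Z) (h(Z, L) = sqrt(2*Z) = sqrt(2)*sqrt(Z))
K(Q) = -2*Q (K(Q) = (-10*Q)/5 = -2*Q)
j = 24331 (j = -5 + (-212 - 2*(-28))**2 = -5 + (-212 + 56)**2 = -5 + (-156)**2 = -5 + 24336 = 24331)
(j - 659603) + h(-1120, 244) = (24331 - 659603) + sqrt(2)*sqrt(-1120) = -635272 + sqrt(2)*(4*I*sqrt(70)) = -635272 + 8*I*sqrt(35)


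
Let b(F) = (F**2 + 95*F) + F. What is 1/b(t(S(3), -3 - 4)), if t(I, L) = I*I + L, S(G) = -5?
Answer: 1/2052 ≈ 0.00048733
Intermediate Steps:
t(I, L) = L + I**2 (t(I, L) = I**2 + L = L + I**2)
b(F) = F**2 + 96*F
1/b(t(S(3), -3 - 4)) = 1/(((-3 - 4) + (-5)**2)*(96 + ((-3 - 4) + (-5)**2))) = 1/((-7 + 25)*(96 + (-7 + 25))) = 1/(18*(96 + 18)) = 1/(18*114) = 1/2052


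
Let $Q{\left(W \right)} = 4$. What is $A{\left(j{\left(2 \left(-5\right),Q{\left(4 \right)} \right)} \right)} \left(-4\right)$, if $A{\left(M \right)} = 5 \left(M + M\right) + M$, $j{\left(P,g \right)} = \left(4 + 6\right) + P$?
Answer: $0$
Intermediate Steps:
$j{\left(P,g \right)} = 10 + P$
$A{\left(M \right)} = 11 M$ ($A{\left(M \right)} = 5 \cdot 2 M + M = 10 M + M = 11 M$)
$A{\left(j{\left(2 \left(-5\right),Q{\left(4 \right)} \right)} \right)} \left(-4\right) = 11 \left(10 + 2 \left(-5\right)\right) \left(-4\right) = 11 \left(10 - 10\right) \left(-4\right) = 11 \cdot 0 \left(-4\right) = 0 \left(-4\right) = 0$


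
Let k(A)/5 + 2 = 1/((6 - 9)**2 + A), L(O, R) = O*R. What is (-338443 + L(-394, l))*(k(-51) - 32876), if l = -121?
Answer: 133871695291/14 ≈ 9.5623e+9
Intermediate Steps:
k(A) = -10 + 5/(9 + A) (k(A) = -10 + 5/((6 - 9)**2 + A) = -10 + 5/((-3)**2 + A) = -10 + 5/(9 + A))
(-338443 + L(-394, l))*(k(-51) - 32876) = (-338443 - 394*(-121))*(5*(-17 - 2*(-51))/(9 - 51) - 32876) = (-338443 + 47674)*(5*(-17 + 102)/(-42) - 32876) = -290769*(5*(-1/42)*85 - 32876) = -290769*(-425/42 - 32876) = -290769*(-1381217/42) = 133871695291/14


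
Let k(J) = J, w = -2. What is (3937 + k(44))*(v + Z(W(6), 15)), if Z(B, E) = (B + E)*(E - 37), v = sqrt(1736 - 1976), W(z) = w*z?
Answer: -262746 + 15924*I*sqrt(15) ≈ -2.6275e+5 + 61673.0*I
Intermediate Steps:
W(z) = -2*z
v = 4*I*sqrt(15) (v = sqrt(-240) = 4*I*sqrt(15) ≈ 15.492*I)
Z(B, E) = (-37 + E)*(B + E) (Z(B, E) = (B + E)*(-37 + E) = (-37 + E)*(B + E))
(3937 + k(44))*(v + Z(W(6), 15)) = (3937 + 44)*(4*I*sqrt(15) + (15**2 - (-74)*6 - 37*15 - 2*6*15)) = 3981*(4*I*sqrt(15) + (225 - 37*(-12) - 555 - 12*15)) = 3981*(4*I*sqrt(15) + (225 + 444 - 555 - 180)) = 3981*(4*I*sqrt(15) - 66) = 3981*(-66 + 4*I*sqrt(15)) = -262746 + 15924*I*sqrt(15)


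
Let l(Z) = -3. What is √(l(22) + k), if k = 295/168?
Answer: I*√8778/84 ≈ 1.1154*I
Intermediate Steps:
k = 295/168 (k = 295*(1/168) = 295/168 ≈ 1.7560)
√(l(22) + k) = √(-3 + 295/168) = √(-209/168) = I*√8778/84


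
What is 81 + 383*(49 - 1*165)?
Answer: -44347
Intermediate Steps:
81 + 383*(49 - 1*165) = 81 + 383*(49 - 165) = 81 + 383*(-116) = 81 - 44428 = -44347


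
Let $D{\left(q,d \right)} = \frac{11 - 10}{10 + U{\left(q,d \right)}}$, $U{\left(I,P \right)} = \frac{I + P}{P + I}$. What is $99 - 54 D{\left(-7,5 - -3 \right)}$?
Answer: $\frac{1035}{11} \approx 94.091$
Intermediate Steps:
$U{\left(I,P \right)} = 1$ ($U{\left(I,P \right)} = \frac{I + P}{I + P} = 1$)
$D{\left(q,d \right)} = \frac{1}{11}$ ($D{\left(q,d \right)} = \frac{11 - 10}{10 + 1} = 1 \cdot \frac{1}{11} = \frac{1}{11}$)
$99 - 54 D{\left(-7,5 - -3 \right)} = 99 - \frac{54}{11} = \frac{1035}{11}$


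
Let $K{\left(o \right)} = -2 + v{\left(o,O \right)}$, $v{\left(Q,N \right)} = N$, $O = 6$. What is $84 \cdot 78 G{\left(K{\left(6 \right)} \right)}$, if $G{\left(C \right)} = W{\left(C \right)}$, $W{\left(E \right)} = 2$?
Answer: $13104$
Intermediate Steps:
$K{\left(o \right)} = 4$ ($K{\left(o \right)} = -2 + 6 = 4$)
$G{\left(C \right)} = 2$
$84 \cdot 78 G{\left(K{\left(6 \right)} \right)} = 84 \cdot 78 \cdot 2 = 6552 \cdot 2 = 13104$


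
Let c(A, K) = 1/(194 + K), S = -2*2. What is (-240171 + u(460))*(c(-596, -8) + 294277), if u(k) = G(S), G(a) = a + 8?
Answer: -13145666352341/186 ≈ -7.0676e+10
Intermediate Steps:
S = -4
G(a) = 8 + a
u(k) = 4 (u(k) = 8 - 4 = 4)
(-240171 + u(460))*(c(-596, -8) + 294277) = (-240171 + 4)*(1/(194 - 8) + 294277) = -240167*(1/186 + 294277) = -240167*54735523/186 = -13145666352341/186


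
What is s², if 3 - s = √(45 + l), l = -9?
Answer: 9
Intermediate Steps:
s = -3 (s = 3 - √(45 - 9) = 3 - √36 = 3 - 1*6 = 3 - 6 = -3)
s² = (-3)² = 9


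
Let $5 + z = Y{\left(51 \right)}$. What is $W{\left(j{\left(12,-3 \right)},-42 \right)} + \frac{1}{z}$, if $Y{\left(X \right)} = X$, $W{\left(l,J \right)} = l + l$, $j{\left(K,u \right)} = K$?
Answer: $\frac{1105}{46} \approx 24.022$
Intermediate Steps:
$W{\left(l,J \right)} = 2 l$
$z = 46$ ($z = -5 + 51 = 46$)
$W{\left(j{\left(12,-3 \right)},-42 \right)} + \frac{1}{z} = 2 \cdot 12 + \frac{1}{46} = 24 + \frac{1}{46} = \frac{1105}{46}$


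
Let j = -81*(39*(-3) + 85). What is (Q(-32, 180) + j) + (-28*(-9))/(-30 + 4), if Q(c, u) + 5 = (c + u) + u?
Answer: 37769/13 ≈ 2905.3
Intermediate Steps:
j = 2592 (j = -81*(-117 + 85) = -81*(-32) = 2592)
Q(c, u) = -5 + c + 2*u (Q(c, u) = -5 + ((c + u) + u) = -5 + (c + 2*u) = -5 + c + 2*u)
(Q(-32, 180) + j) + (-28*(-9))/(-30 + 4) = ((-5 - 32 + 2*180) + 2592) + (-28*(-9))/(-30 + 4) = ((-5 - 32 + 360) + 2592) + 252/(-26) = (323 + 2592) + 252*(-1/26) = 2915 - 126/13 = 37769/13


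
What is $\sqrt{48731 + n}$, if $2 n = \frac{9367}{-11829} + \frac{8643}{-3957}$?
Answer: $\frac{\sqrt{11862540725396873970}}{15602451} \approx 220.75$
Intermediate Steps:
$n = - \frac{23217211}{15602451}$ ($n = \frac{\frac{9367}{-11829} + \frac{8643}{-3957}}{2} = \frac{9367 \left(- \frac{1}{11829}\right) + 8643 \left(- \frac{1}{3957}\right)}{2} = \frac{- \frac{9367}{11829} - \frac{2881}{1319}}{2} = \frac{1}{2} \left(- \frac{46434422}{15602451}\right) = - \frac{23217211}{15602451} \approx -1.488$)
$\sqrt{48731 + n} = \sqrt{48731 - \frac{23217211}{15602451}} = \sqrt{\frac{760299822470}{15602451}} = \frac{\sqrt{11862540725396873970}}{15602451}$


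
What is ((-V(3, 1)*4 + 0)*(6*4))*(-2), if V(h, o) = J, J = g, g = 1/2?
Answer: 96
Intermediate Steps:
g = ½ ≈ 0.50000
J = ½ ≈ 0.50000
V(h, o) = ½
((-V(3, 1)*4 + 0)*(6*4))*(-2) = ((-1*½*4 + 0)*(6*4))*(-2) = ((-½*4 + 0)*24)*(-2) = ((-2 + 0)*24)*(-2) = -2*24*(-2) = -48*(-2) = 96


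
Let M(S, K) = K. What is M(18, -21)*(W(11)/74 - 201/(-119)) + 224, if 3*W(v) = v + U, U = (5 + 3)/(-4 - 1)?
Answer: 1180257/6290 ≈ 187.64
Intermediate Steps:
U = -8/5 (U = 8/(-5) = 8*(-1/5) = -8/5 ≈ -1.6000)
W(v) = -8/15 + v/3 (W(v) = (v - 8/5)/3 = (-8/5 + v)/3 = -8/15 + v/3)
M(18, -21)*(W(11)/74 - 201/(-119)) + 224 = -21*((-8/15 + (1/3)*11)/74 - 201/(-119)) + 224 = -21*((-8/15 + 11/3)*(1/74) - 201*(-1/119)) + 224 = -21*((47/15)*(1/74) + 201/119) + 224 = -21*(47/1110 + 201/119) + 224 = -21*228703/132090 + 224 = -228703/6290 + 224 = 1180257/6290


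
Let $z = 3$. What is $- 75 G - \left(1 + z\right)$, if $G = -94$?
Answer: $7046$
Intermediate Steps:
$- 75 G - \left(1 + z\right) = \left(-75\right) \left(-94\right) - \left(1 + 3\right) = 7050 - 4 = 7046$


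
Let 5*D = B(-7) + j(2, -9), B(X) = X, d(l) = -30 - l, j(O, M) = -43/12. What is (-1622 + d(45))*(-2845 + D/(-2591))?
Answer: 750555223381/155460 ≈ 4.8280e+6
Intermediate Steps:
j(O, M) = -43/12 (j(O, M) = -43*1/12 = -43/12)
D = -127/60 (D = (-7 - 43/12)/5 = (1/5)*(-127/12) = -127/60 ≈ -2.1167)
(-1622 + d(45))*(-2845 + D/(-2591)) = (-1622 + (-30 - 1*45))*(-2845 - 127/60/(-2591)) = (-1622 + (-30 - 45))*(-2845 - 127/60*(-1/2591)) = (-1622 - 75)*(-2845 + 127/155460) = -1697*(-442283573/155460) = 750555223381/155460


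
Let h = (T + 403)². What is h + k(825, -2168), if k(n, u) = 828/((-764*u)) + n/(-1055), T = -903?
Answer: 21843073719157/87372568 ≈ 2.5000e+5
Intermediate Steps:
h = 250000 (h = (-903 + 403)² = (-500)² = 250000)
k(n, u) = -207/(191*u) - n/1055 (k(n, u) = 828*(-1/(764*u)) + n*(-1/1055) = -207/(191*u) - n/1055)
h + k(825, -2168) = 250000 + (-207/191/(-2168) - 1/1055*825) = 250000 + (-207/191*(-1/2168) - 165/211) = 250000 + (207/414088 - 165/211) = 250000 - 68280843/87372568 = 21843073719157/87372568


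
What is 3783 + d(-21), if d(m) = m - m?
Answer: 3783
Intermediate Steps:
d(m) = 0
3783 + d(-21) = 3783 + 0 = 3783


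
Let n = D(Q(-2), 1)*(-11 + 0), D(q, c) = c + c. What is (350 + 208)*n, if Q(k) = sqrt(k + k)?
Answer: -12276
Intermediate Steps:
Q(k) = sqrt(2)*sqrt(k) (Q(k) = sqrt(2*k) = sqrt(2)*sqrt(k))
D(q, c) = 2*c
n = -22 (n = (2*1)*(-11 + 0) = 2*(-11) = -22)
(350 + 208)*n = (350 + 208)*(-22) = 558*(-22) = -12276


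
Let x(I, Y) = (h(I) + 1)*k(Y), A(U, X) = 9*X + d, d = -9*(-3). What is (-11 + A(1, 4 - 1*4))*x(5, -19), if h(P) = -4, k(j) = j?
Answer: 912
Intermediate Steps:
d = 27
A(U, X) = 27 + 9*X (A(U, X) = 9*X + 27 = 27 + 9*X)
x(I, Y) = -3*Y (x(I, Y) = (-4 + 1)*Y = -3*Y)
(-11 + A(1, 4 - 1*4))*x(5, -19) = (-11 + (27 + 9*(4 - 1*4)))*(-3*(-19)) = (-11 + (27 + 9*(4 - 4)))*57 = (-11 + (27 + 9*0))*57 = (-11 + (27 + 0))*57 = (-11 + 27)*57 = 16*57 = 912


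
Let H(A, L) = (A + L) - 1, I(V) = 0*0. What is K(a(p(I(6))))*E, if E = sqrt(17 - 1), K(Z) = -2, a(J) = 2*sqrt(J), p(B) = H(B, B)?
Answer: -8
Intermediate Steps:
I(V) = 0
H(A, L) = -1 + A + L
p(B) = -1 + 2*B (p(B) = -1 + B + B = -1 + 2*B)
E = 4 (E = sqrt(16) = 4)
K(a(p(I(6))))*E = -2*4 = -8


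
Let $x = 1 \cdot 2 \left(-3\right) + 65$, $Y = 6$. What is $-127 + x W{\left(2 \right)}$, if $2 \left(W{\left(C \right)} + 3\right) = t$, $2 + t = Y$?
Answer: $-186$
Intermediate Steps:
$t = 4$ ($t = -2 + 6 = 4$)
$W{\left(C \right)} = -1$ ($W{\left(C \right)} = -3 + \frac{1}{2} \cdot 4 = -3 + 2 = -1$)
$x = 59$ ($x = 2 \left(-3\right) + 65 = -6 + 65 = 59$)
$-127 + x W{\left(2 \right)} = -127 + 59 \left(-1\right) = -127 - 59 = -186$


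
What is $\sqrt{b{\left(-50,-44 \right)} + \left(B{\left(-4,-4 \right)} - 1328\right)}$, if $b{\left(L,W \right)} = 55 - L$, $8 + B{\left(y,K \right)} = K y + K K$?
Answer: $i \sqrt{1199} \approx 34.627 i$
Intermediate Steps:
$B{\left(y,K \right)} = -8 + K^{2} + K y$ ($B{\left(y,K \right)} = -8 + \left(K y + K K\right) = -8 + \left(K y + K^{2}\right) = -8 + \left(K^{2} + K y\right) = -8 + K^{2} + K y$)
$\sqrt{b{\left(-50,-44 \right)} + \left(B{\left(-4,-4 \right)} - 1328\right)} = \sqrt{\left(55 - -50\right) - 1304} = \sqrt{\left(55 + 50\right) + \left(\left(-8 + 16 + 16\right) - 1328\right)} = \sqrt{105 + \left(24 - 1328\right)} = \sqrt{105 - 1304} = \sqrt{-1199} = i \sqrt{1199}$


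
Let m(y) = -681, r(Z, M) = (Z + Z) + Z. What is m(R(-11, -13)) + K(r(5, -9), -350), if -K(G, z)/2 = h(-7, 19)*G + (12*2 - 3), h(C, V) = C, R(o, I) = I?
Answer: -513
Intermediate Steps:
r(Z, M) = 3*Z (r(Z, M) = 2*Z + Z = 3*Z)
K(G, z) = -42 + 14*G (K(G, z) = -2*(-7*G + (12*2 - 3)) = -2*(-7*G + (24 - 3)) = -2*(-7*G + 21) = -2*(21 - 7*G) = -42 + 14*G)
m(R(-11, -13)) + K(r(5, -9), -350) = -681 + (-42 + 14*(3*5)) = -681 + (-42 + 14*15) = -681 + (-42 + 210) = -681 + 168 = -513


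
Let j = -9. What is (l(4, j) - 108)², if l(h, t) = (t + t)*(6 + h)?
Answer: 82944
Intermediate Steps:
l(h, t) = 2*t*(6 + h) (l(h, t) = (2*t)*(6 + h) = 2*t*(6 + h))
(l(4, j) - 108)² = (2*(-9)*(6 + 4) - 108)² = (2*(-9)*10 - 108)² = (-180 - 108)² = (-288)² = 82944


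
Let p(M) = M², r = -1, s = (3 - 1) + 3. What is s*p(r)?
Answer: 5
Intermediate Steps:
s = 5 (s = 2 + 3 = 5)
s*p(r) = 5*(-1)² = 5*1 = 5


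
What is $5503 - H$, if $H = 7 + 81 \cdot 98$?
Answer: $-2442$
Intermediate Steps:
$H = 7945$ ($H = 7 + 7938 = 7945$)
$5503 - H = 5503 - 7945 = -2442$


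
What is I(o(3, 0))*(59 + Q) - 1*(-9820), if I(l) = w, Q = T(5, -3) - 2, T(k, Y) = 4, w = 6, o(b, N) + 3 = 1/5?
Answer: 10186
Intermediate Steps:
o(b, N) = -14/5 (o(b, N) = -3 + 1/5 = -14/5)
Q = 2 (Q = 4 - 2 = 2)
I(l) = 6
I(o(3, 0))*(59 + Q) - 1*(-9820) = 6*(59 + 2) - 1*(-9820) = 6*61 + 9820 = 366 + 9820 = 10186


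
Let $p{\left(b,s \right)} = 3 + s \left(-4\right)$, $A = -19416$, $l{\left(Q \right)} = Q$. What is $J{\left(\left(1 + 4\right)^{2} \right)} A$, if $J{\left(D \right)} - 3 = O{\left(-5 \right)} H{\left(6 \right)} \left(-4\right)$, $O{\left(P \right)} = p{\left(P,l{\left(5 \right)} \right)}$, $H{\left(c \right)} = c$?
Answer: $-7979976$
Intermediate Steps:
$p{\left(b,s \right)} = 3 - 4 s$
$O{\left(P \right)} = -17$ ($O{\left(P \right)} = 3 - 20 = -17$)
$J{\left(D \right)} = 411$ ($J{\left(D \right)} = 3 + \left(-17\right) 6 \left(-4\right) = 3 - -408 = 3 + 408 = 411$)
$J{\left(\left(1 + 4\right)^{2} \right)} A = 411 \left(-19416\right) = -7979976$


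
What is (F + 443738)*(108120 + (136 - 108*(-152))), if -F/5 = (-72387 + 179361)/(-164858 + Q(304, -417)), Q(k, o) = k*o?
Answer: 8066656957676288/145813 ≈ 5.5322e+10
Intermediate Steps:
F = 267435/145813 (F = -5*(-72387 + 179361)/(-164858 + 304*(-417)) = -534870/(-164858 - 126768) = -534870/(-291626) = -534870*(-1)/291626 = -5*(-53487/145813) = 267435/145813 ≈ 1.8341)
(F + 443738)*(108120 + (136 - 108*(-152))) = (267435/145813 + 443738)*(108120 + (136 - 108*(-152))) = 64703036429*(108120 + (136 + 16416))/145813 = 64703036429*(108120 + 16552)/145813 = (64703036429/145813)*124672 = 8066656957676288/145813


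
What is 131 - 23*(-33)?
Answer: 890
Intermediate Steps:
131 - 23*(-33) = 131 + 759 = 890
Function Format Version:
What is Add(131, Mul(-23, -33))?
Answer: 890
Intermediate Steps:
Add(131, Mul(-23, -33)) = Add(131, 759) = 890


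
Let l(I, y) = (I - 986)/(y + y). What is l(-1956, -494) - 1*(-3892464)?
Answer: 1922878687/494 ≈ 3.8925e+6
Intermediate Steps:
l(I, y) = (-986 + I)/(2*y) (l(I, y) = (-986 + I)/((2*y)) = (-986 + I)*(1/(2*y)) = (-986 + I)/(2*y))
l(-1956, -494) - 1*(-3892464) = (½)*(-986 - 1956)/(-494) - 1*(-3892464) = (½)*(-1/494)*(-2942) + 3892464 = 1471/494 + 3892464 = 1922878687/494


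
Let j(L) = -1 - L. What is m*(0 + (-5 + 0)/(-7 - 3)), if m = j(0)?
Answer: -½ ≈ -0.50000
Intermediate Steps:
m = -1 (m = -1 - 1*0 = -1 + 0 = -1)
m*(0 + (-5 + 0)/(-7 - 3)) = -(0 + (-5 + 0)/(-7 - 3)) = -(0 - 5/(-10)) = -(0 - 5*(-⅒)) = -(0 + ½) = -1*½ = -½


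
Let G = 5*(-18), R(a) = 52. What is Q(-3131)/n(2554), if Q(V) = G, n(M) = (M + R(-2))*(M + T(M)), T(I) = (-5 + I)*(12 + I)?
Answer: -5/947322696 ≈ -5.2780e-9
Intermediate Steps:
n(M) = (52 + M)*(-60 + M² + 8*M) (n(M) = (M + 52)*(M + (-60 + M² + 7*M)) = (52 + M)*(-60 + M² + 8*M))
G = -90
Q(V) = -90
Q(-3131)/n(2554) = -90/(-3120 + 2554³ + 60*2554² + 356*2554) = -90/(-3120 + 16659527464 + 60*6522916 + 909224) = -90/(-3120 + 16659527464 + 391374960 + 909224) = -90/17051808528 = -90*1/17051808528 = -5/947322696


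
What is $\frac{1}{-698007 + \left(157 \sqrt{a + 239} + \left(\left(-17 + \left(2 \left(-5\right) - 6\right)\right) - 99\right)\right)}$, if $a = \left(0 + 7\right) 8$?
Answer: $- \frac{698139}{487390791866} - \frac{157 \sqrt{295}}{487390791866} \approx -1.4379 \cdot 10^{-6}$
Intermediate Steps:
$a = 56$ ($a = 7 \cdot 8 = 56$)
$\frac{1}{-698007 + \left(157 \sqrt{a + 239} + \left(\left(-17 + \left(2 \left(-5\right) - 6\right)\right) - 99\right)\right)} = \frac{1}{-698007 + \left(157 \sqrt{56 + 239} + \left(\left(-17 + \left(2 \left(-5\right) - 6\right)\right) - 99\right)\right)} = \frac{1}{-698007 + \left(157 \sqrt{295} - 132\right)} = \frac{1}{-698007 - \left(132 - 157 \sqrt{295}\right)} = \frac{1}{-698139 + 157 \sqrt{295}}$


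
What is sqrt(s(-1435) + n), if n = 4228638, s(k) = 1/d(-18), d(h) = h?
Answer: sqrt(152230966)/6 ≈ 2056.4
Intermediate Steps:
s(k) = -1/18 (s(k) = 1/(-18) = -1/18)
sqrt(s(-1435) + n) = sqrt(-1/18 + 4228638) = sqrt(76115483/18) = sqrt(152230966)/6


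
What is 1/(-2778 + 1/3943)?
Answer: -3943/10953653 ≈ -0.00035997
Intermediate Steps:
1/(-2778 + 1/3943) = 1/(-10953653/3943) = -3943/10953653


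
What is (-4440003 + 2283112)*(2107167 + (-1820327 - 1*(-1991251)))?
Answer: -4913593975081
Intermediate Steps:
(-4440003 + 2283112)*(2107167 + (-1820327 - 1*(-1991251))) = -2156891*(2107167 + (-1820327 + 1991251)) = -2156891*(2107167 + 170924) = -2156891*2278091 = -4913593975081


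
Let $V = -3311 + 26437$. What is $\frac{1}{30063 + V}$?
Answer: $\frac{1}{53189} \approx 1.8801 \cdot 10^{-5}$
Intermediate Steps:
$V = 23126$
$\frac{1}{30063 + V} = \frac{1}{30063 + 23126} = \frac{1}{53189}$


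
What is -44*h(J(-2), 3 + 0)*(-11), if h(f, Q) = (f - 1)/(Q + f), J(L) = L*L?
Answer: 1452/7 ≈ 207.43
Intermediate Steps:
J(L) = L²
h(f, Q) = (-1 + f)/(Q + f)
-44*h(J(-2), 3 + 0)*(-11) = -44*(-1 + (-2)²)/((3 + 0) + (-2)²)*(-11) = -44*(-1 + 4)/(3 + 4)*(-11) = -44*3/7*(-11) = -132/7*(-11) = 1452/7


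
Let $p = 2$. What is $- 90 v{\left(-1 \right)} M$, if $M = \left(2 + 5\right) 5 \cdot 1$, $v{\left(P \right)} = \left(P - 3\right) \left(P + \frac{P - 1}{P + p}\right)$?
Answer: $-37800$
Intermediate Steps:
$v{\left(P \right)} = \left(-3 + P\right) \left(P + \frac{-1 + P}{2 + P}\right)$ ($v{\left(P \right)} = \left(P - 3\right) \left(P + \frac{P - 1}{P + 2}\right) = \left(-3 + P\right) \left(P + \frac{-1 + P}{2 + P}\right)$)
$M = 35$ ($M = 7 \cdot 5 \cdot 1 = 35 \cdot 1 = 35$)
$- 90 v{\left(-1 \right)} M = - 90 \frac{3 + \left(-1\right)^{3} - -10}{2 - 1} \cdot 35 = - 90 \frac{3 - 1 + 10}{1} \cdot 35 = - 90 \cdot 1 \cdot 12 \cdot 35 = \left(-90\right) 12 \cdot 35 = \left(-1080\right) 35 = -37800$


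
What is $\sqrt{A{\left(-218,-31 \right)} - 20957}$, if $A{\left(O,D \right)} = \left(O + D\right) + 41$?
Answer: $i \sqrt{21165} \approx 145.48 i$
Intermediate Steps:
$A{\left(O,D \right)} = 41 + D + O$ ($A{\left(O,D \right)} = \left(D + O\right) + 41 = 41 + D + O$)
$\sqrt{A{\left(-218,-31 \right)} - 20957} = \sqrt{\left(41 - 31 - 218\right) - 20957} = \sqrt{-208 - 20957} = \sqrt{-21165} = i \sqrt{21165}$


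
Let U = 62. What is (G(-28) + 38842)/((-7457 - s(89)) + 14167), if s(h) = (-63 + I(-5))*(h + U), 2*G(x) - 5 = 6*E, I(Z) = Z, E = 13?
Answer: 77767/33956 ≈ 2.2902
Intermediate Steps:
G(x) = 83/2 (G(x) = 5/2 + (6*13)/2 = 5/2 + (½)*78 = 5/2 + 39 = 83/2)
s(h) = -4216 - 68*h (s(h) = (-63 - 5)*(h + 62) = -68*(62 + h) = -4216 - 68*h)
(G(-28) + 38842)/((-7457 - s(89)) + 14167) = (83/2 + 38842)/((-7457 - (-4216 - 68*89)) + 14167) = 77767/(2*((-7457 - (-4216 - 6052)) + 14167)) = 77767/(2*((-7457 - 1*(-10268)) + 14167)) = 77767/(2*((-7457 + 10268) + 14167)) = 77767/(2*(2811 + 14167)) = (77767/2)/16978 = (77767/2)*(1/16978) = 77767/33956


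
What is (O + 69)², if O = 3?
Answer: 5184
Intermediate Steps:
(O + 69)² = (3 + 69)² = 72² = 5184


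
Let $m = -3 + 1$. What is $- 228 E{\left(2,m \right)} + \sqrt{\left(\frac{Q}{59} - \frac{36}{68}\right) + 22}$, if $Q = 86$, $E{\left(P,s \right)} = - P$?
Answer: $456 + \frac{\sqrt{23065991}}{1003} \approx 460.79$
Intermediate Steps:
$m = -2$
$- 228 E{\left(2,m \right)} + \sqrt{\left(\frac{Q}{59} - \frac{36}{68}\right) + 22} = - 228 \left(\left(-1\right) 2\right) + \sqrt{\left(\frac{86}{59} - \frac{36}{68}\right) + 22} = \left(-228\right) \left(-2\right) + \sqrt{\left(86 \cdot \frac{1}{59} - \frac{9}{17}\right) + 22} = 456 + \sqrt{\left(\frac{86}{59} - \frac{9}{17}\right) + 22} = 456 + \sqrt{\frac{931}{1003} + 22} = 456 + \sqrt{\frac{22997}{1003}} = 456 + \frac{\sqrt{23065991}}{1003}$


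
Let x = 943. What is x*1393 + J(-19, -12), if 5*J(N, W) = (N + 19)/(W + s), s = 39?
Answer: 1313599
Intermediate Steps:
J(N, W) = (19 + N)/(5*(39 + W)) (J(N, W) = ((N + 19)/(W + 39))/5 = ((19 + N)/(39 + W))/5 = (19 + N)/(5*(39 + W)))
x*1393 + J(-19, -12) = 943*1393 + (19 - 19)/(5*(39 - 12)) = 1313599 + (⅕)*0/27 = 1313599 + (⅕)*(1/27)*0 = 1313599 + 0 = 1313599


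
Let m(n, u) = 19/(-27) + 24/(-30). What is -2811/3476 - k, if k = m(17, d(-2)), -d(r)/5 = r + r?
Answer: 326143/469260 ≈ 0.69502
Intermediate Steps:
d(r) = -10*r (d(r) = -5*(r + r) = -10*r)
m(n, u) = -203/135 (m(n, u) = 19*(-1/27) + 24*(-1/30) = -19/27 - 4/5 = -203/135)
k = -203/135 ≈ -1.5037
-2811/3476 - k = -2811/3476 - 1*(-203/135) = -2811*1/3476 + 203/135 = -2811/3476 + 203/135 = 326143/469260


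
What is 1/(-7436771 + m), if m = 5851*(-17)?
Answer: -1/7536238 ≈ -1.3269e-7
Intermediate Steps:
m = -99467
1/(-7436771 + m) = 1/(-7436771 - 99467) = 1/(-7536238) = -1/7536238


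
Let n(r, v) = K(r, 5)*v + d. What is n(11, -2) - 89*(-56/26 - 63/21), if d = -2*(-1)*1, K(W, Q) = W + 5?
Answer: 5573/13 ≈ 428.69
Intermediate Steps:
K(W, Q) = 5 + W
d = 2 (d = 2*1 = 2)
n(r, v) = 2 + v*(5 + r) (n(r, v) = (5 + r)*v + 2 = v*(5 + r) + 2 = 2 + v*(5 + r))
n(11, -2) - 89*(-56/26 - 63/21) = (2 - 2*(5 + 11)) - 89*(-56/26 - 63/21) = (2 - 2*16) - 89*(-56*1/26 - 63*1/21) = (2 - 32) - 89*(-28/13 - 3) = -30 - 89*(-67/13) = -30 + 5963/13 = 5573/13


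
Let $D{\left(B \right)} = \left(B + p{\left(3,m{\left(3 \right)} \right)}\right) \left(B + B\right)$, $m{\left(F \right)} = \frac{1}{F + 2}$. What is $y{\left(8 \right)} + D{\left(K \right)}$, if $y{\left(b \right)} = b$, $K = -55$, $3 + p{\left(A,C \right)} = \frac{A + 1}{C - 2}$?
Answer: $\frac{59692}{9} \approx 6632.4$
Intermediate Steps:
$m{\left(F \right)} = \frac{1}{2 + F}$
$p{\left(A,C \right)} = -3 + \frac{1 + A}{-2 + C}$ ($p{\left(A,C \right)} = -3 + \frac{A + 1}{C - 2} = -3 + \frac{1 + A}{-2 + C}$)
$D{\left(B \right)} = 2 B \left(- \frac{47}{9} + B\right)$ ($D{\left(B \right)} = \left(B + \frac{7 + 3 - \frac{3}{2 + 3}}{-2 + \frac{1}{2 + 3}}\right) \left(B + B\right) = \left(B + \frac{7 + 3 - \frac{3}{5}}{-2 + \frac{1}{5}}\right) 2 B = \left(B + \frac{7 + 3 - \frac{3}{5}}{- \frac{9}{5}}\right) 2 B = \left(B - \frac{47}{9}\right) 2 B = \left(- \frac{47}{9} + B\right) 2 B = 2 B \left(- \frac{47}{9} + B\right)$)
$y{\left(8 \right)} + D{\left(K \right)} = 8 + \frac{2}{9} \left(-55\right) \left(-47 + 9 \left(-55\right)\right) = 8 + \frac{2}{9} \left(-55\right) \left(-47 - 495\right) = 8 + \frac{2}{9} \left(-55\right) \left(-542\right) = 8 + \frac{59620}{9} = \frac{59692}{9}$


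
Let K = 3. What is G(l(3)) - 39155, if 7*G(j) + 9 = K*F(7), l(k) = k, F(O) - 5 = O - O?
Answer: -274079/7 ≈ -39154.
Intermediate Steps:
F(O) = 5 (F(O) = 5 + (O - O) = 5 + 0 = 5)
G(j) = 6/7 (G(j) = -9/7 + (3*5)/7 = -9/7 + (⅐)*15 = -9/7 + 15/7 = 6/7)
G(l(3)) - 39155 = 6/7 - 39155 = -274079/7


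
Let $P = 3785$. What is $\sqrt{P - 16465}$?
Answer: $2 i \sqrt{3170} \approx 112.61 i$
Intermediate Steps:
$\sqrt{P - 16465} = \sqrt{3785 - 16465} = \sqrt{-12680} = 2 i \sqrt{3170}$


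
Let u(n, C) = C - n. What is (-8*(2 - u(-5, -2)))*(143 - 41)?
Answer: 816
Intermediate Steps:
(-8*(2 - u(-5, -2)))*(143 - 41) = (-8*(2 - (-2 - 1*(-5))))*(143 - 41) = -8*(2 - (-2 + 5))*102 = -8*(2 - 1*3)*102 = -8*(2 - 3)*102 = -8*(-1)*102 = 8*102 = 816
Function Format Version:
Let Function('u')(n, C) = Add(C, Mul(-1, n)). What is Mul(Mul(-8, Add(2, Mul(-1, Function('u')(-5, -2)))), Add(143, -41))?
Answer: 816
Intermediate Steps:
Mul(Mul(-8, Add(2, Mul(-1, Function('u')(-5, -2)))), Add(143, -41)) = Mul(Mul(-8, Add(2, Mul(-1, Add(-2, Mul(-1, -5))))), Add(143, -41)) = Mul(Mul(-8, Add(2, Mul(-1, Add(-2, 5)))), 102) = Mul(Mul(-8, Add(2, Mul(-1, 3))), 102) = Mul(Mul(-8, Add(2, -3)), 102) = Mul(Mul(-8, -1), 102) = Mul(8, 102) = 816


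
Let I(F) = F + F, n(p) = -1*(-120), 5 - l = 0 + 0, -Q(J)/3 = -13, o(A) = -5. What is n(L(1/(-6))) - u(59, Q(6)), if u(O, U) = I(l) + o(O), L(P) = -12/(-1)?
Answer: 115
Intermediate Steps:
L(P) = 12 (L(P) = -12*(-1) = 12)
Q(J) = 39 (Q(J) = -3*(-13) = 39)
l = 5 (l = 5 - (0 + 0) = 5 - 1*0 = 5 + 0 = 5)
n(p) = 120
I(F) = 2*F
u(O, U) = 5 (u(O, U) = 2*5 - 5 = 10 - 5 = 5)
n(L(1/(-6))) - u(59, Q(6)) = 120 - 1*5 = 120 - 5 = 115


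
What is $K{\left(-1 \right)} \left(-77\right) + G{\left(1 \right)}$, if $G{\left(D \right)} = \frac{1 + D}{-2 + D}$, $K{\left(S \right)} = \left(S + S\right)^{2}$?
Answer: $-310$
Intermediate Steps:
$K{\left(S \right)} = 4 S^{2}$ ($K{\left(S \right)} = \left(2 S\right)^{2} = 4 S^{2}$)
$G{\left(D \right)} = \frac{1 + D}{-2 + D}$
$K{\left(-1 \right)} \left(-77\right) + G{\left(1 \right)} = 4 \left(-1\right)^{2} \left(-77\right) + \frac{1 + 1}{-2 + 1} = 4 \cdot 1 \left(-77\right) + \frac{1}{-1} \cdot 2 = 4 \left(-77\right) - 2 = -308 - 2 = -310$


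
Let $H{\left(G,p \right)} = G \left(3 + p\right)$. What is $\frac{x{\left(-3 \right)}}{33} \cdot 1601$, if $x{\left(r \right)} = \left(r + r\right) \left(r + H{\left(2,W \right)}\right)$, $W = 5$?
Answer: $- \frac{41626}{11} \approx -3784.2$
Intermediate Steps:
$x{\left(r \right)} = 2 r \left(16 + r\right)$ ($x{\left(r \right)} = \left(r + r\right) \left(r + 2 \left(3 + 5\right)\right) = 2 r \left(r + 2 \cdot 8\right) = 2 r \left(r + 16\right) = 2 r \left(16 + r\right)$)
$\frac{x{\left(-3 \right)}}{33} \cdot 1601 = \frac{2 \left(-3\right) \left(16 - 3\right)}{33} \cdot 1601 = 2 \left(-3\right) 13 \cdot \frac{1}{33} \cdot 1601 = \left(-78\right) \frac{1}{33} \cdot 1601 = \left(- \frac{26}{11}\right) 1601 = - \frac{41626}{11}$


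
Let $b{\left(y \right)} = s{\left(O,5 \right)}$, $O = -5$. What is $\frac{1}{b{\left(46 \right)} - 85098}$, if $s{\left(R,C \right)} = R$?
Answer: $- \frac{1}{85103} \approx -1.175 \cdot 10^{-5}$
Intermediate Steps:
$b{\left(y \right)} = -5$
$\frac{1}{b{\left(46 \right)} - 85098} = \frac{1}{-5 - 85098} = \frac{1}{-85103} = - \frac{1}{85103}$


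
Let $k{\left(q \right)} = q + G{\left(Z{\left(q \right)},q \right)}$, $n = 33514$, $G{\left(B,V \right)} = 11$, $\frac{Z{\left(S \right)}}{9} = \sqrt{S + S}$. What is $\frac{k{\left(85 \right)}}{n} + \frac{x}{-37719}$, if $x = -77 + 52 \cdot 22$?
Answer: $- \frac{1460837}{57459753} \approx -0.025424$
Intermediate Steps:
$Z{\left(S \right)} = 9 \sqrt{2} \sqrt{S}$ ($Z{\left(S \right)} = 9 \sqrt{S + S} = 9 \sqrt{2 S} = 9 \sqrt{2} \sqrt{S}$)
$x = 1067$ ($x = -77 + 1144 = 1067$)
$k{\left(q \right)} = 11 + q$ ($k{\left(q \right)} = q + 11 = 11 + q$)
$\frac{k{\left(85 \right)}}{n} + \frac{x}{-37719} = \frac{11 + 85}{33514} + \frac{1067}{-37719} = 96 \cdot \frac{1}{33514} + 1067 \left(- \frac{1}{37719}\right) = \frac{48}{16757} - \frac{97}{3429} = - \frac{1460837}{57459753}$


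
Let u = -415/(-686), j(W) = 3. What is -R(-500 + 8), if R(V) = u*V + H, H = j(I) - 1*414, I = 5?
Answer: 243063/343 ≈ 708.64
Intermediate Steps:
u = 415/686 (u = -415*(-1/686) = 415/686 ≈ 0.60496)
H = -411 (H = 3 - 1*414 = 3 - 414 = -411)
R(V) = -411 + 415*V/686 (R(V) = 415*V/686 - 411 = -411 + 415*V/686)
-R(-500 + 8) = -(-411 + 415*(-500 + 8)/686) = -(-411 + (415/686)*(-492)) = -(-411 - 102090/343) = -1*(-243063/343) = 243063/343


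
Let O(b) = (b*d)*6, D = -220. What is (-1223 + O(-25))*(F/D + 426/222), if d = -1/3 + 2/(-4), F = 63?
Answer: -7295661/4070 ≈ -1792.5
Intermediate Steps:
d = -5/6 (d = -1*1/3 + 2*(-1/4) = -1/3 - 1/2 = -5/6 ≈ -0.83333)
O(b) = -5*b (O(b) = (b*(-5/6))*6 = -5*b/6*6 = -5*b)
(-1223 + O(-25))*(F/D + 426/222) = (-1223 - 5*(-25))*(63/(-220) + 426/222) = (-1223 + 125)*(63*(-1/220) + 426*(1/222)) = -1098*(-63/220 + 71/37) = -1098*13289/8140 = -7295661/4070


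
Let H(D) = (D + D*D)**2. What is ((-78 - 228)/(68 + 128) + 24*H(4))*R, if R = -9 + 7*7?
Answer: 18812940/49 ≈ 3.8394e+5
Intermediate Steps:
H(D) = (D + D**2)**2
R = 40 (R = -9 + 49 = 40)
((-78 - 228)/(68 + 128) + 24*H(4))*R = ((-78 - 228)/(68 + 128) + 24*(4**2*(1 + 4)**2))*40 = (-306/196 + 24*(16*5**2))*40 = (-306*1/196 + 24*(16*25))*40 = (-153/98 + 24*400)*40 = (-153/98 + 9600)*40 = (940647/98)*40 = 18812940/49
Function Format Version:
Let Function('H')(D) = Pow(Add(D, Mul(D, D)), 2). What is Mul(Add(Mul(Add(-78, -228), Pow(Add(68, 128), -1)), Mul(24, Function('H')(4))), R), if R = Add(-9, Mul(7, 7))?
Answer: Rational(18812940, 49) ≈ 3.8394e+5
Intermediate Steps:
Function('H')(D) = Pow(Add(D, Pow(D, 2)), 2)
R = 40 (R = Add(-9, 49) = 40)
Mul(Add(Mul(Add(-78, -228), Pow(Add(68, 128), -1)), Mul(24, Function('H')(4))), R) = Mul(Add(Mul(Add(-78, -228), Pow(Add(68, 128), -1)), Mul(24, Mul(Pow(4, 2), Pow(Add(1, 4), 2)))), 40) = Mul(Add(Mul(-306, Pow(196, -1)), Mul(24, Mul(16, Pow(5, 2)))), 40) = Mul(Add(Mul(-306, Rational(1, 196)), Mul(24, Mul(16, 25))), 40) = Mul(Add(Rational(-153, 98), Mul(24, 400)), 40) = Mul(Add(Rational(-153, 98), 9600), 40) = Mul(Rational(940647, 98), 40) = Rational(18812940, 49)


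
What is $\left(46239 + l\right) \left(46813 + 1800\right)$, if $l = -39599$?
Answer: $322790320$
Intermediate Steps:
$\left(46239 + l\right) \left(46813 + 1800\right) = \left(46239 - 39599\right) \left(46813 + 1800\right) = 6640 \cdot 48613 = 322790320$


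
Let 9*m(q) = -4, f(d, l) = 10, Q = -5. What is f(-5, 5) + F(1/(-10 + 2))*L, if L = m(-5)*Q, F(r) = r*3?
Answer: 55/6 ≈ 9.1667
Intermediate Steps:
m(q) = -4/9 (m(q) = (⅑)*(-4) = -4/9)
F(r) = 3*r
L = 20/9 (L = -4/9*(-5) = 20/9 ≈ 2.2222)
f(-5, 5) + F(1/(-10 + 2))*L = 10 + (3/(-10 + 2))*(20/9) = 10 + (3/(-8))*(20/9) = 10 + (3*(-⅛))*(20/9) = 10 - 3/8*20/9 = 10 - ⅚ = 55/6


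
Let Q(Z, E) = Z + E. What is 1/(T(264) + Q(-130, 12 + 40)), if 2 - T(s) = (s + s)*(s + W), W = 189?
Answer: -1/239260 ≈ -4.1796e-6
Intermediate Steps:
T(s) = 2 - 2*s*(189 + s) (T(s) = 2 - (s + s)*(s + 189) = 2 - 2*s*(189 + s))
Q(Z, E) = E + Z
1/(T(264) + Q(-130, 12 + 40)) = 1/((2 - 378*264 - 2*264²) + ((12 + 40) - 130)) = 1/((2 - 99792 - 2*69696) + (52 - 130)) = 1/((2 - 99792 - 139392) - 78) = 1/(-239182 - 78) = 1/(-239260) = -1/239260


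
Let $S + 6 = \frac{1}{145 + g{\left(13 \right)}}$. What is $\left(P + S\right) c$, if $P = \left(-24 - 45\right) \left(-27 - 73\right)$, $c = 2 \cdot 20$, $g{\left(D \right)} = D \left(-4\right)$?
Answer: $\frac{25645720}{93} \approx 2.7576 \cdot 10^{5}$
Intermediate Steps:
$g{\left(D \right)} = - 4 D$
$c = 40$
$P = 6900$ ($P = \left(-69\right) \left(-100\right) = 6900$)
$S = - \frac{557}{93}$ ($S = -6 + \frac{1}{145 - 52} = -6 + \frac{1}{93} = - \frac{557}{93} \approx -5.9893$)
$\left(P + S\right) c = \left(6900 - \frac{557}{93}\right) 40 = \frac{641143}{93} \cdot 40 = \frac{25645720}{93}$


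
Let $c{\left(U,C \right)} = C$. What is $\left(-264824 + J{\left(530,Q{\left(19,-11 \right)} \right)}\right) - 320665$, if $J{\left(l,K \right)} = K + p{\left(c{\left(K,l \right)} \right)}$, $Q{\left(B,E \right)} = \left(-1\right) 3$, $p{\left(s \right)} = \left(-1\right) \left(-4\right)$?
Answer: $-585488$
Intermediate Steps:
$p{\left(s \right)} = 4$
$Q{\left(B,E \right)} = -3$
$J{\left(l,K \right)} = 4 + K$ ($J{\left(l,K \right)} = K + 4 = 4 + K$)
$\left(-264824 + J{\left(530,Q{\left(19,-11 \right)} \right)}\right) - 320665 = \left(-264824 + \left(4 - 3\right)\right) - 320665 = \left(-264824 + 1\right) - 320665 = -264823 - 320665 = -585488$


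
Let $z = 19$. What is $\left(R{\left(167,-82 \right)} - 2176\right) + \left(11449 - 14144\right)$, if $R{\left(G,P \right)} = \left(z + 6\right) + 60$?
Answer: $-4786$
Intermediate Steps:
$R{\left(G,P \right)} = 85$ ($R{\left(G,P \right)} = \left(19 + 6\right) + 60 = 25 + 60 = 85$)
$\left(R{\left(167,-82 \right)} - 2176\right) + \left(11449 - 14144\right) = \left(85 - 2176\right) + \left(11449 - 14144\right) = -2091 + \left(11449 - 14144\right) = -2091 - 2695 = -4786$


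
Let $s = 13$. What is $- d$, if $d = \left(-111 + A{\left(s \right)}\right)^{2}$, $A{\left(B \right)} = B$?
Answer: $-9604$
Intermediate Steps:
$d = 9604$ ($d = \left(-111 + 13\right)^{2} = \left(-98\right)^{2} = 9604$)
$- d = \left(-1\right) 9604 = -9604$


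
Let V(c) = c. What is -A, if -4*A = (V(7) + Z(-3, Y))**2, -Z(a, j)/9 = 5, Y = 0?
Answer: 361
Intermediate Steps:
Z(a, j) = -45 (Z(a, j) = -9*5 = -45)
A = -361 (A = -(7 - 45)**2/4 = -1/4*(-38)**2 = -1/4*1444 = -361)
-A = -1*(-361) = 361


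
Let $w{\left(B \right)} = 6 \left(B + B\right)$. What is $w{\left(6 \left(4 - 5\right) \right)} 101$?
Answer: $-7272$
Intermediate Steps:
$w{\left(B \right)} = 12 B$ ($w{\left(B \right)} = 6 \cdot 2 B = 12 B$)
$w{\left(6 \left(4 - 5\right) \right)} 101 = 12 \cdot 6 \left(4 - 5\right) 101 = 12 \cdot 6 \left(-1\right) 101 = 12 \left(-6\right) 101 = \left(-72\right) 101 = -7272$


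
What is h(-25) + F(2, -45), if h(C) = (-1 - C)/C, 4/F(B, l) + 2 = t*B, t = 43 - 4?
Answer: -431/475 ≈ -0.90737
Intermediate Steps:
t = 39
F(B, l) = 4/(-2 + 39*B)
h(C) = (-1 - C)/C
h(-25) + F(2, -45) = (-1 - 1*(-25))/(-25) + 4/(-2 + 39*2) = -(-1 + 25)/25 + 4/(-2 + 78) = -1/25*24 + 4/76 = -24/25 + 4*(1/76) = -24/25 + 1/19 = -431/475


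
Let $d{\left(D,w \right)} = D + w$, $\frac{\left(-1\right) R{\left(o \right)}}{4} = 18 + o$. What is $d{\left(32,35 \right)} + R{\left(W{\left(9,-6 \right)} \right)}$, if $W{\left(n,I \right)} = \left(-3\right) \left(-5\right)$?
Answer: $-65$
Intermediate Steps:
$W{\left(n,I \right)} = 15$
$R{\left(o \right)} = -72 - 4 o$ ($R{\left(o \right)} = - 4 \left(18 + o\right) = -72 - 4 o$)
$d{\left(32,35 \right)} + R{\left(W{\left(9,-6 \right)} \right)} = \left(32 + 35\right) - 132 = 67 - 132 = -65$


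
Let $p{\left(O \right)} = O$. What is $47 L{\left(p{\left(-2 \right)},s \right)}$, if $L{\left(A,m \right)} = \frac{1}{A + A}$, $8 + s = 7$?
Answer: $- \frac{47}{4} \approx -11.75$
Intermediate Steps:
$s = -1$ ($s = -8 + 7 = -1$)
$L{\left(A,m \right)} = \frac{1}{2 A}$
$47 L{\left(p{\left(-2 \right)},s \right)} = 47 \frac{1}{2 \left(-2\right)} = 47 \cdot \frac{1}{2} \left(- \frac{1}{2}\right) = 47 \left(- \frac{1}{4}\right) = - \frac{47}{4}$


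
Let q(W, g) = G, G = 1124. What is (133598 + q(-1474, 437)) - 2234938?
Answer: -2100216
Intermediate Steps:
q(W, g) = 1124
(133598 + q(-1474, 437)) - 2234938 = (133598 + 1124) - 2234938 = 134722 - 2234938 = -2100216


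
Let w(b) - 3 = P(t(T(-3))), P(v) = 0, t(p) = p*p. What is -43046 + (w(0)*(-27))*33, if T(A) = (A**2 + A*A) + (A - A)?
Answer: -45719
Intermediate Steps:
T(A) = 2*A**2 (T(A) = (A**2 + A**2) + 0 = 2*A**2 + 0 = 2*A**2)
t(p) = p**2
w(b) = 3 (w(b) = 3 + 0 = 3)
-43046 + (w(0)*(-27))*33 = -43046 + (3*(-27))*33 = -43046 - 81*33 = -43046 - 2673 = -45719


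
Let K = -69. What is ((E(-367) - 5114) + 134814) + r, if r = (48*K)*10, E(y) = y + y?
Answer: 95846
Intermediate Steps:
E(y) = 2*y
r = -33120 (r = (48*(-69))*10 = -3312*10 = -33120)
((E(-367) - 5114) + 134814) + r = ((2*(-367) - 5114) + 134814) - 33120 = ((-734 - 5114) + 134814) - 33120 = (-5848 + 134814) - 33120 = 128966 - 33120 = 95846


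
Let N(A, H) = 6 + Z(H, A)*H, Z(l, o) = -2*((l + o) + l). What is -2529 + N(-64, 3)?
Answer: -2175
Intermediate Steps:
Z(l, o) = -4*l - 2*o (Z(l, o) = -2*(o + 2*l) = -4*l - 2*o)
N(A, H) = 6 + H*(-4*H - 2*A) (N(A, H) = 6 + (-4*H - 2*A)*H = 6 + H*(-4*H - 2*A))
-2529 + N(-64, 3) = -2529 + (6 - 2*3*(-64 + 2*3)) = -2529 + (6 - 2*3*(-64 + 6)) = -2529 + (6 - 2*3*(-58)) = -2529 + (6 + 348) = -2529 + 354 = -2175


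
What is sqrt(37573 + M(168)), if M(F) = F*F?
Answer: sqrt(65797) ≈ 256.51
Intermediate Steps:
M(F) = F**2
sqrt(37573 + M(168)) = sqrt(37573 + 168**2) = sqrt(37573 + 28224) = sqrt(65797)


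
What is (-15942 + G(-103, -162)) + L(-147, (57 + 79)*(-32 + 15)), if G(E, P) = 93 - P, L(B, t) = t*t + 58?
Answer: 5329715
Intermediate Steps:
L(B, t) = 58 + t² (L(B, t) = t² + 58 = 58 + t²)
(-15942 + G(-103, -162)) + L(-147, (57 + 79)*(-32 + 15)) = (-15942 + (93 - 1*(-162))) + (58 + ((57 + 79)*(-32 + 15))²) = (-15942 + (93 + 162)) + (58 + (136*(-17))²) = (-15942 + 255) + (58 + (-2312)²) = -15687 + (58 + 5345344) = -15687 + 5345402 = 5329715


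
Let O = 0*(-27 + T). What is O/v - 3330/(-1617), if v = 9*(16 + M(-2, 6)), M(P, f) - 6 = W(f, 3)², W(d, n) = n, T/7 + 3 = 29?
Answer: 1110/539 ≈ 2.0594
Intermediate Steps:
T = 182 (T = -21 + 7*29 = -21 + 203 = 182)
O = 0 (O = 0*(-27 + 182) = 0*155 = 0)
M(P, f) = 15 (M(P, f) = 6 + 3² = 6 + 9 = 15)
v = 279 (v = 9*(16 + 15) = 9*31 = 279)
O/v - 3330/(-1617) = 0/279 - 3330/(-1617) = 0*(1/279) - 3330*(-1/1617) = 0 + 1110/539 = 1110/539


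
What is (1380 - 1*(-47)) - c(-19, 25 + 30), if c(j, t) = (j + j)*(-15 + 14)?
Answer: 1389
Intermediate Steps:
c(j, t) = -2*j (c(j, t) = (2*j)*(-1) = -2*j)
(1380 - 1*(-47)) - c(-19, 25 + 30) = (1380 - 1*(-47)) - (-2)*(-19) = (1380 + 47) - 1*38 = 1427 - 38 = 1389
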